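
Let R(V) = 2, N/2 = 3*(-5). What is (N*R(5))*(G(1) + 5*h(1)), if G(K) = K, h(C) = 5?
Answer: -1560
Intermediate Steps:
N = -30 (N = 2*(3*(-5)) = 2*(-15) = -30)
(N*R(5))*(G(1) + 5*h(1)) = (-30*2)*(1 + 5*5) = -60*(1 + 25) = -60*26 = -1560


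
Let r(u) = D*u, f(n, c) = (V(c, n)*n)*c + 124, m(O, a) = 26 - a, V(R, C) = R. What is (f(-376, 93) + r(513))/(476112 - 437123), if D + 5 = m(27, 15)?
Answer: -3248822/38989 ≈ -83.327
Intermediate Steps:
D = 6 (D = -5 + (26 - 1*15) = -5 + (26 - 15) = -5 + 11 = 6)
f(n, c) = 124 + n*c**2 (f(n, c) = (c*n)*c + 124 = n*c**2 + 124 = 124 + n*c**2)
r(u) = 6*u
(f(-376, 93) + r(513))/(476112 - 437123) = ((124 - 376*93**2) + 6*513)/(476112 - 437123) = ((124 - 376*8649) + 3078)/38989 = ((124 - 3252024) + 3078)*(1/38989) = (-3251900 + 3078)*(1/38989) = -3248822*1/38989 = -3248822/38989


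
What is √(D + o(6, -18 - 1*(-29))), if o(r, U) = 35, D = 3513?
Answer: 2*√887 ≈ 59.565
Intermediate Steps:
√(D + o(6, -18 - 1*(-29))) = √(3513 + 35) = √3548 = 2*√887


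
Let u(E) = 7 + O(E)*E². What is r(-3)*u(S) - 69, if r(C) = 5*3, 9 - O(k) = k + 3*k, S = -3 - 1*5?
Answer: 39396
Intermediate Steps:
S = -8 (S = -3 - 5 = -8)
O(k) = 9 - 4*k (O(k) = 9 - (k + 3*k) = 9 - 4*k)
r(C) = 15
u(E) = 7 + E²*(9 - 4*E) (u(E) = 7 + (9 - 4*E)*E² = 7 + E²*(9 - 4*E))
r(-3)*u(S) - 69 = 15*(7 + (-8)²*(9 - 4*(-8))) - 69 = 15*(7 + 64*(9 + 32)) - 69 = 15*(7 + 64*41) - 69 = 15*(7 + 2624) - 69 = 15*2631 - 69 = 39465 - 69 = 39396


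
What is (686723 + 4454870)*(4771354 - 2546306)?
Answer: 11440291221464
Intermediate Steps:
(686723 + 4454870)*(4771354 - 2546306) = 5141593*2225048 = 11440291221464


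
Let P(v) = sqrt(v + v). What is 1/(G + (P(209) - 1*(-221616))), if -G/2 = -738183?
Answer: 77181/131051948723 - sqrt(418)/2883142871906 ≈ 5.8893e-7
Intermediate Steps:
G = 1476366 (G = -2*(-738183) = 1476366)
P(v) = sqrt(2)*sqrt(v) (P(v) = sqrt(2*v) = sqrt(2)*sqrt(v))
1/(G + (P(209) - 1*(-221616))) = 1/(1476366 + (sqrt(2)*sqrt(209) - 1*(-221616))) = 1/(1476366 + (sqrt(418) + 221616)) = 1/(1476366 + (221616 + sqrt(418))) = 1/(1697982 + sqrt(418))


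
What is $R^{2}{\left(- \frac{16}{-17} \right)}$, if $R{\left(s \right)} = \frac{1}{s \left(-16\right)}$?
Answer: $\frac{289}{65536} \approx 0.0044098$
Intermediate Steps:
$R{\left(s \right)} = - \frac{1}{16 s}$ ($R{\left(s \right)} = \frac{1}{s} \left(- \frac{1}{16}\right) = - \frac{1}{16 s}$)
$R^{2}{\left(- \frac{16}{-17} \right)} = \left(- \frac{1}{16 \left(- \frac{16}{-17}\right)}\right)^{2} = \left(- \frac{1}{16 \left(\left(-16\right) \left(- \frac{1}{17}\right)\right)}\right)^{2} = \left(- \frac{1}{16 \cdot \frac{16}{17}}\right)^{2} = \left(\left(- \frac{1}{16}\right) \frac{17}{16}\right)^{2} = \left(- \frac{17}{256}\right)^{2} = \frac{289}{65536}$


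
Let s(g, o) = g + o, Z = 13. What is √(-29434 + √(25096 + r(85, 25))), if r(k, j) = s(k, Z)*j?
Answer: √(-29434 + √27546) ≈ 171.08*I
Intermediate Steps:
r(k, j) = j*(13 + k) (r(k, j) = (k + 13)*j = (13 + k)*j = j*(13 + k))
√(-29434 + √(25096 + r(85, 25))) = √(-29434 + √(25096 + 25*(13 + 85))) = √(-29434 + √(25096 + 25*98)) = √(-29434 + √(25096 + 2450)) = √(-29434 + √27546)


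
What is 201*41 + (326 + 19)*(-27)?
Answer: -1074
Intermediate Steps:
201*41 + (326 + 19)*(-27) = 8241 + 345*(-27) = 8241 - 9315 = -1074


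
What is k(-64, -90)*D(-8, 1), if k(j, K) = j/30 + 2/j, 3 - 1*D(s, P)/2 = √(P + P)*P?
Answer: -1039/80 + 1039*√2/240 ≈ -6.8651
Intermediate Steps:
D(s, P) = 6 - 2*√2*P^(3/2) (D(s, P) = 6 - 2*√(P + P)*P = 6 - 2*√(2*P)*P = 6 - 2*√2*√P*P = 6 - 2*√2*P^(3/2))
k(j, K) = 2/j + j/30 (k(j, K) = j*(1/30) + 2/j = j/30 + 2/j = 2/j + j/30)
k(-64, -90)*D(-8, 1) = (2/(-64) + (1/30)*(-64))*(6 - 2*√2*1^(3/2)) = (2*(-1/64) - 32/15)*(6 - 2*√2*1) = (-1/32 - 32/15)*(6 - 2*√2) = -1039*(6 - 2*√2)/480 = -1039/80 + 1039*√2/240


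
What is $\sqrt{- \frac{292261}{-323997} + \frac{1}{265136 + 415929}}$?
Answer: $\frac{\sqrt{43922766504740292271410}}{220663016805} \approx 0.94976$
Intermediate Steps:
$\sqrt{- \frac{292261}{-323997} + \frac{1}{265136 + 415929}} = \sqrt{\left(-292261\right) \left(- \frac{1}{323997}\right) + \frac{1}{681065}} = \sqrt{\frac{292261}{323997} + \frac{1}{681065}} = \sqrt{\frac{199049061962}{220663016805}} = \frac{\sqrt{43922766504740292271410}}{220663016805}$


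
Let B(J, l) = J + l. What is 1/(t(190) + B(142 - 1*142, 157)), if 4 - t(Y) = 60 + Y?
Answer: -1/89 ≈ -0.011236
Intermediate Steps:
t(Y) = -56 - Y (t(Y) = 4 - (60 + Y) = 4 + (-60 - Y) = -56 - Y)
1/(t(190) + B(142 - 1*142, 157)) = 1/((-56 - 1*190) + ((142 - 1*142) + 157)) = 1/((-56 - 190) + ((142 - 142) + 157)) = 1/(-246 + (0 + 157)) = 1/(-246 + 157) = 1/(-89) = -1/89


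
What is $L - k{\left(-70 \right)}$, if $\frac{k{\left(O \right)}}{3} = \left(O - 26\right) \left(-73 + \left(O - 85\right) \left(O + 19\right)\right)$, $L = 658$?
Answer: $2256274$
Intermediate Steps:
$k{\left(O \right)} = 3 \left(-73 + \left(-85 + O\right) \left(19 + O\right)\right) \left(-26 + O\right)$ ($k{\left(O \right)} = 3 \left(O - 26\right) \left(-73 + \left(O - 85\right) \left(O + 19\right)\right) = 3 \left(-26 + O\right) \left(-73 + \left(-85 + O\right) \left(19 + O\right)\right) = 3 \left(-73 + \left(-85 + O\right) \left(19 + O\right)\right) \left(-26 + O\right)$)
$L - k{\left(-70 \right)} = 658 - \left(131664 - 276 \left(-70\right)^{2} + 3 \left(-70\right)^{3} + 84 \left(-70\right)\right) = 658 - \left(131664 - 1352400 + 3 \left(-343000\right) - 5880\right) = 658 - \left(131664 - 1352400 - 1029000 - 5880\right) = 658 - -2255616 = 658 + 2255616 = 2256274$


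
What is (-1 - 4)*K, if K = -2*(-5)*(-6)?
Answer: 300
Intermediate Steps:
K = -60 (K = 10*(-6) = -60)
(-1 - 4)*K = (-1 - 4)*(-60) = -5*(-60) = 300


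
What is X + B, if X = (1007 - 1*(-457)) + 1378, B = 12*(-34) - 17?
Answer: 2417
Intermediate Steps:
B = -425 (B = -408 - 17 = -425)
X = 2842 (X = (1007 + 457) + 1378 = 1464 + 1378 = 2842)
X + B = 2842 - 425 = 2417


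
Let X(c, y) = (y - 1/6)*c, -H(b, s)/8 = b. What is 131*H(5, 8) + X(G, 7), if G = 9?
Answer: -10357/2 ≈ -5178.5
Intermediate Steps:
H(b, s) = -8*b
X(c, y) = c*(-1/6 + y) (X(c, y) = (y - 1*1/6)*c = (y - 1/6)*c = (-1/6 + y)*c = c*(-1/6 + y))
131*H(5, 8) + X(G, 7) = 131*(-8*5) + 9*(-1/6 + 7) = 131*(-40) + 9*(41/6) = -5240 + 123/2 = -10357/2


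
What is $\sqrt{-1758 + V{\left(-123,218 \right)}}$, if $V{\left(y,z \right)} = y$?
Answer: $3 i \sqrt{209} \approx 43.37 i$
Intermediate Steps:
$\sqrt{-1758 + V{\left(-123,218 \right)}} = \sqrt{-1758 - 123} = \sqrt{-1881} = 3 i \sqrt{209}$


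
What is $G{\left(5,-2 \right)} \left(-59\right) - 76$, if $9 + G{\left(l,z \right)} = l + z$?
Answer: $278$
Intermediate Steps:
$G{\left(l,z \right)} = -9 + l + z$ ($G{\left(l,z \right)} = -9 + \left(l + z\right) = -9 + l + z$)
$G{\left(5,-2 \right)} \left(-59\right) - 76 = \left(-9 + 5 - 2\right) \left(-59\right) - 76 = \left(-6\right) \left(-59\right) - 76 = 354 - 76 = 278$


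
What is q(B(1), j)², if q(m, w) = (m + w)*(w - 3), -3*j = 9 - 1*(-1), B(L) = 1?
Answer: 17689/81 ≈ 218.38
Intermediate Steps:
j = -10/3 (j = -(9 - 1*(-1))/3 = -(9 + 1)/3 = -⅓*10 = -10/3 ≈ -3.3333)
q(m, w) = (-3 + w)*(m + w) (q(m, w) = (m + w)*(-3 + w) = (-3 + w)*(m + w))
q(B(1), j)² = ((-10/3)² - 3*1 - 3*(-10/3) + 1*(-10/3))² = (100/9 - 3 + 10 - 10/3)² = (133/9)² = 17689/81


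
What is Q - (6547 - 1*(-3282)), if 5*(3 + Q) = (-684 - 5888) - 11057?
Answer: -66789/5 ≈ -13358.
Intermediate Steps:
Q = -17644/5 (Q = -3 + ((-684 - 5888) - 11057)/5 = -3 + (-6572 - 11057)/5 = -3 + (⅕)*(-17629) = -3 - 17629/5 = -17644/5 ≈ -3528.8)
Q - (6547 - 1*(-3282)) = -17644/5 - (6547 - 1*(-3282)) = -17644/5 - (6547 + 3282) = -17644/5 - 1*9829 = -17644/5 - 9829 = -66789/5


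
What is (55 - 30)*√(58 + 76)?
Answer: 25*√134 ≈ 289.40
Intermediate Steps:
(55 - 30)*√(58 + 76) = 25*√134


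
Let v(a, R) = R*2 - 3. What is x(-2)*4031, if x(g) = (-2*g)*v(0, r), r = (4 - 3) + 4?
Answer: 112868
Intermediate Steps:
r = 5 (r = 1 + 4 = 5)
v(a, R) = -3 + 2*R (v(a, R) = 2*R - 3 = -3 + 2*R)
x(g) = -14*g (x(g) = (-2*g)*(-3 + 2*5) = (-2*g)*(-3 + 10) = -2*g*7 = -14*g)
x(-2)*4031 = -14*(-2)*4031 = 28*4031 = 112868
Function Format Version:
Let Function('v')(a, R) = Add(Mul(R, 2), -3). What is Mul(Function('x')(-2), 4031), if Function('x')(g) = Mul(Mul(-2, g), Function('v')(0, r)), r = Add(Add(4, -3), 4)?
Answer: 112868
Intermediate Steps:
r = 5 (r = Add(1, 4) = 5)
Function('v')(a, R) = Add(-3, Mul(2, R)) (Function('v')(a, R) = Add(Mul(2, R), -3) = Add(-3, Mul(2, R)))
Function('x')(g) = Mul(-14, g) (Function('x')(g) = Mul(Mul(-2, g), Add(-3, Mul(2, 5))) = Mul(Mul(-2, g), Add(-3, 10)) = Mul(Mul(-2, g), 7) = Mul(-14, g))
Mul(Function('x')(-2), 4031) = Mul(Mul(-14, -2), 4031) = Mul(28, 4031) = 112868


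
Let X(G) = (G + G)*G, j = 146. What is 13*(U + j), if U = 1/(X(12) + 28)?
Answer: 599781/316 ≈ 1898.0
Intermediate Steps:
X(G) = 2*G**2 (X(G) = (2*G)*G = 2*G**2)
U = 1/316 (U = 1/(2*12**2 + 28) = 1/(2*144 + 28) = 1/(288 + 28) = 1/316 ≈ 0.0031646)
13*(U + j) = 13*(1/316 + 146) = 13*(46137/316) = 599781/316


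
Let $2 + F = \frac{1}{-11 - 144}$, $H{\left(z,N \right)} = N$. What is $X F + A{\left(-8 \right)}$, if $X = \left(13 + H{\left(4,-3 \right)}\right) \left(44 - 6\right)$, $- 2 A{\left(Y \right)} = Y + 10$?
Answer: $- \frac{23667}{31} \approx -763.45$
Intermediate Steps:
$A{\left(Y \right)} = -5 - \frac{Y}{2}$ ($A{\left(Y \right)} = - \frac{Y + 10}{2} = - \frac{10 + Y}{2} = -5 - \frac{Y}{2}$)
$F = - \frac{311}{155}$ ($F = -2 + \frac{1}{-11 - 144} = -2 + \frac{1}{-155} = -2 - \frac{1}{155} = - \frac{311}{155} \approx -2.0065$)
$X = 380$ ($X = \left(13 - 3\right) \left(44 - 6\right) = 10 \cdot 38 = 380$)
$X F + A{\left(-8 \right)} = 380 \left(- \frac{311}{155}\right) - 1 = - \frac{23636}{31} + \left(-5 + 4\right) = - \frac{23636}{31} - 1 = - \frac{23667}{31}$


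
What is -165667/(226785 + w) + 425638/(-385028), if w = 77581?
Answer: -24167021148/14648679031 ≈ -1.6498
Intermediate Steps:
-165667/(226785 + w) + 425638/(-385028) = -165667/(226785 + 77581) + 425638/(-385028) = -165667/304366 + 425638*(-1/385028) = -165667*1/304366 - 212819/192514 = -165667/304366 - 212819/192514 = -24167021148/14648679031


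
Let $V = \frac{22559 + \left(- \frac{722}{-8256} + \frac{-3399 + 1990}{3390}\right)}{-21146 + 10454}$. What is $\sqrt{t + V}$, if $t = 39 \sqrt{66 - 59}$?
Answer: $\frac{\sqrt{-28121679016213970 + 519817956684998400 \sqrt{7}}}{115449840} \approx 10.054$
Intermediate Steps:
$t = 39 \sqrt{7} \approx 103.18$
$V = - \frac{52614041453}{24937165440}$ ($V = \frac{22559 - \frac{765427}{2332320}}{-10692} = \left(22559 + \left(\frac{361}{4128} - \frac{1409}{3390}\right)\right) \left(- \frac{1}{10692}\right) = \left(22559 - \frac{765427}{2332320}\right) \left(- \frac{1}{10692}\right) = \frac{52614041453}{2332320} \left(- \frac{1}{10692}\right) = - \frac{52614041453}{24937165440} \approx -2.1099$)
$\sqrt{t + V} = \sqrt{39 \sqrt{7} - \frac{52614041453}{24937165440}} = \sqrt{- \frac{52614041453}{24937165440} + 39 \sqrt{7}}$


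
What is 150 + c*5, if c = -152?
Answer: -610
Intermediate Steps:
150 + c*5 = 150 - 152*5 = 150 - 760 = -610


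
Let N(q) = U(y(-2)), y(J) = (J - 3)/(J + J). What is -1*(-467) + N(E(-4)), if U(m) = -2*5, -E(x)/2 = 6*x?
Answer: 457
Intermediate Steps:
E(x) = -12*x
y(J) = (-3 + J)/(2*J) (y(J) = (-3 + J)/((2*J)) = (-3 + J)*(1/(2*J)) = (-3 + J)/(2*J))
U(m) = -10
N(q) = -10
-1*(-467) + N(E(-4)) = -1*(-467) - 10 = 467 - 10 = 457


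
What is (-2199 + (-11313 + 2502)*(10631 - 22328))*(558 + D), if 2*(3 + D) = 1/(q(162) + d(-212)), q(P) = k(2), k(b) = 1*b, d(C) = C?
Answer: 2001933232561/35 ≈ 5.7198e+10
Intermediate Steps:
k(b) = b
q(P) = 2
D = -1261/420 (D = -3 + 1/(2*(2 - 212)) = -3 + (½)/(-210) = -3 + (½)*(-1/210) = -3 - 1/420 = -1261/420 ≈ -3.0024)
(-2199 + (-11313 + 2502)*(10631 - 22328))*(558 + D) = (-2199 + (-11313 + 2502)*(10631 - 22328))*(558 - 1261/420) = (-2199 - 8811*(-11697))*(233099/420) = (-2199 + 103062267)*(233099/420) = 103060068*(233099/420) = 2001933232561/35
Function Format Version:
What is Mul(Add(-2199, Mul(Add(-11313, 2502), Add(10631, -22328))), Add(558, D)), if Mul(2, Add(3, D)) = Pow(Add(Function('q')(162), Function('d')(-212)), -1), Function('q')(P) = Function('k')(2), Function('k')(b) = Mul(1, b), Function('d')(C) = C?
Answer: Rational(2001933232561, 35) ≈ 5.7198e+10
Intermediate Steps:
Function('k')(b) = b
Function('q')(P) = 2
D = Rational(-1261, 420) (D = Add(-3, Mul(Rational(1, 2), Pow(Add(2, -212), -1))) = Add(-3, Mul(Rational(1, 2), Pow(-210, -1))) = Add(-3, Mul(Rational(1, 2), Rational(-1, 210))) = Add(-3, Rational(-1, 420)) = Rational(-1261, 420) ≈ -3.0024)
Mul(Add(-2199, Mul(Add(-11313, 2502), Add(10631, -22328))), Add(558, D)) = Mul(Add(-2199, Mul(Add(-11313, 2502), Add(10631, -22328))), Add(558, Rational(-1261, 420))) = Mul(Add(-2199, Mul(-8811, -11697)), Rational(233099, 420)) = Mul(Add(-2199, 103062267), Rational(233099, 420)) = Mul(103060068, Rational(233099, 420)) = Rational(2001933232561, 35)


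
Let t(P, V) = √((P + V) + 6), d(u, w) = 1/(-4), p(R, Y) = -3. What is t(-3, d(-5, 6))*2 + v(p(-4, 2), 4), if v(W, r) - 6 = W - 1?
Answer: 2 + √11 ≈ 5.3166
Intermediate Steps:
v(W, r) = 5 + W (v(W, r) = 6 + (W - 1) = 6 + (-1 + W) = 5 + W)
d(u, w) = -¼ (d(u, w) = 1*(-¼) = -¼)
t(P, V) = √(6 + P + V)
t(-3, d(-5, 6))*2 + v(p(-4, 2), 4) = √(6 - 3 - ¼)*2 + (5 - 3) = √(11/4)*2 + 2 = (√11/2)*2 + 2 = √11 + 2 = 2 + √11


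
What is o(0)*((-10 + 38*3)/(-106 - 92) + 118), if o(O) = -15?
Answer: -58150/33 ≈ -1762.1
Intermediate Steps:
o(0)*((-10 + 38*3)/(-106 - 92) + 118) = -15*((-10 + 38*3)/(-106 - 92) + 118) = -15*((-10 + 114)/(-198) + 118) = -15*(104*(-1/198) + 118) = -15*(-52/99 + 118) = -15*11630/99 = -58150/33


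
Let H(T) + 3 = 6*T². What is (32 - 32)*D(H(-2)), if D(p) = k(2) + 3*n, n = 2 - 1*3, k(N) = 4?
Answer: 0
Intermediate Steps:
n = -1 (n = 2 - 3 = -1)
H(T) = -3 + 6*T²
D(p) = 1 (D(p) = 4 + 3*(-1) = 4 - 3 = 1)
(32 - 32)*D(H(-2)) = (32 - 32)*1 = 0*1 = 0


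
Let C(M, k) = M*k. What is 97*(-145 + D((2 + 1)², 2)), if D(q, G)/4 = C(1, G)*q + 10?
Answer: -3201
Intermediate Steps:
D(q, G) = 40 + 4*G*q (D(q, G) = 4*((1*G)*q + 10) = 4*(G*q + 10) = 4*(10 + G*q) = 40 + 4*G*q)
97*(-145 + D((2 + 1)², 2)) = 97*(-145 + (40 + 4*2*(2 + 1)²)) = 97*(-145 + (40 + 4*2*3²)) = 97*(-145 + (40 + 4*2*9)) = 97*(-145 + (40 + 72)) = 97*(-145 + 112) = 97*(-33) = -3201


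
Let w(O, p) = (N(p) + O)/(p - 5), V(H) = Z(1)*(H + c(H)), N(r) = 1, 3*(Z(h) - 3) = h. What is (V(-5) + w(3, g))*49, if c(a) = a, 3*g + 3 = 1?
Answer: -85064/51 ≈ -1667.9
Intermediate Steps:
g = -⅔ (g = -1 + (⅓)*1 = -1 + ⅓ = -⅔ ≈ -0.66667)
Z(h) = 3 + h/3
V(H) = 20*H/3 (V(H) = (3 + (⅓)*1)*(H + H) = (3 + ⅓)*(2*H) = 10*(2*H)/3 = 20*H/3)
w(O, p) = (1 + O)/(-5 + p) (w(O, p) = (1 + O)/(p - 5) = (1 + O)/(-5 + p))
(V(-5) + w(3, g))*49 = ((20/3)*(-5) + (1 + 3)/(-5 - ⅔))*49 = (-100/3 + 4/(-17/3))*49 = (-100/3 - 3/17*4)*49 = (-100/3 - 12/17)*49 = -1736/51*49 = -85064/51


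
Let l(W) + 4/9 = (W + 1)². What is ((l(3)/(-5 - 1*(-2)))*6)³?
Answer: -21952000/729 ≈ -30112.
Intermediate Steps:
l(W) = -4/9 + (1 + W)² (l(W) = -4/9 + (W + 1)² = -4/9 + (1 + W)²)
((l(3)/(-5 - 1*(-2)))*6)³ = (((-4/9 + (1 + 3)²)/(-5 - 1*(-2)))*6)³ = (((-4/9 + 4²)/(-5 + 2))*6)³ = (((-4/9 + 16)/(-3))*6)³ = (((140/9)*(-⅓))*6)³ = (-140/27*6)³ = (-280/9)³ = -21952000/729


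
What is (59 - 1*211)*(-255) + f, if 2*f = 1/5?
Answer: 387601/10 ≈ 38760.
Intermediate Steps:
f = ⅒ (f = (½)/5 = (½)*(⅕) = ⅒ ≈ 0.10000)
(59 - 1*211)*(-255) + f = (59 - 1*211)*(-255) + ⅒ = (59 - 211)*(-255) + ⅒ = -152*(-255) + ⅒ = 38760 + ⅒ = 387601/10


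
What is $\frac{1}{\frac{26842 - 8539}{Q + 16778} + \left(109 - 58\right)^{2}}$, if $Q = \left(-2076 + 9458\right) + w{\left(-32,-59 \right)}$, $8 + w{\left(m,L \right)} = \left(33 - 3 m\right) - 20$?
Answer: $\frac{8087}{21040388} \approx 0.00038436$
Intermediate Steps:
$w{\left(m,L \right)} = 5 - 3 m$ ($w{\left(m,L \right)} = -8 - \left(-13 + 3 m\right) = 5 - 3 m$)
$Q = 7483$ ($Q = \left(-2076 + 9458\right) + \left(5 - -96\right) = 7382 + \left(5 + 96\right) = 7382 + 101 = 7483$)
$\frac{1}{\frac{26842 - 8539}{Q + 16778} + \left(109 - 58\right)^{2}} = \frac{1}{\frac{26842 - 8539}{7483 + 16778} + \left(109 - 58\right)^{2}} = \frac{1}{\frac{18303}{24261} + 51^{2}} = \frac{1}{18303 \cdot \frac{1}{24261} + 2601} = \frac{1}{\frac{6101}{8087} + 2601} = \frac{1}{\frac{21040388}{8087}} = \frac{8087}{21040388}$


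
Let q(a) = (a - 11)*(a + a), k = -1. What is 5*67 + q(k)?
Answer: 359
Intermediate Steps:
q(a) = 2*a*(-11 + a) (q(a) = (-11 + a)*(2*a) = 2*a*(-11 + a))
5*67 + q(k) = 5*67 + 2*(-1)*(-11 - 1) = 335 + 2*(-1)*(-12) = 335 + 24 = 359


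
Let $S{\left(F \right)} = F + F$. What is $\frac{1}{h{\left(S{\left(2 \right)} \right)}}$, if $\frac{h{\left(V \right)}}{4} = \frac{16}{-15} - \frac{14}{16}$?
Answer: $- \frac{30}{233} \approx -0.12876$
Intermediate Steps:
$S{\left(F \right)} = 2 F$
$h{\left(V \right)} = - \frac{233}{30}$ ($h{\left(V \right)} = 4 \left(\frac{16}{-15} - \frac{14}{16}\right) = 4 \left(16 \left(- \frac{1}{15}\right) - \frac{7}{8}\right) = 4 \left(- \frac{16}{15} - \frac{7}{8}\right) = 4 \left(- \frac{233}{120}\right) = - \frac{233}{30}$)
$\frac{1}{h{\left(S{\left(2 \right)} \right)}} = \frac{1}{- \frac{233}{30}} = - \frac{30}{233}$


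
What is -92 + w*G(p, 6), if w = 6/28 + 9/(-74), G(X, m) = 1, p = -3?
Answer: -23804/259 ≈ -91.907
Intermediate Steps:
w = 24/259 (w = 6*(1/28) + 9*(-1/74) = 3/14 - 9/74 = 24/259 ≈ 0.092664)
-92 + w*G(p, 6) = -92 + (24/259)*1 = -92 + 24/259 = -23804/259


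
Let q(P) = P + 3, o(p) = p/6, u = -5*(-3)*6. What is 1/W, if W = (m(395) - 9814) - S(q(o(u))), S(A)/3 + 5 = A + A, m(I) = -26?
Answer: -1/9933 ≈ -0.00010067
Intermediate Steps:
u = 90 (u = 15*6 = 90)
o(p) = p/6 (o(p) = p*(1/6) = p/6)
q(P) = 3 + P
S(A) = -15 + 6*A (S(A) = -15 + 3*(A + A) = -15 + 3*(2*A) = -15 + 6*A)
W = -9933 (W = (-26 - 9814) - (-15 + 6*(3 + (1/6)*90)) = -9840 - (-15 + 6*(3 + 15)) = -9840 - (-15 + 6*18) = -9840 - (-15 + 108) = -9840 - 1*93 = -9840 - 93 = -9933)
1/W = 1/(-9933) = -1/9933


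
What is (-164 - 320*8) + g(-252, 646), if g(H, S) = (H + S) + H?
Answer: -2582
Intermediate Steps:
g(H, S) = S + 2*H
(-164 - 320*8) + g(-252, 646) = (-164 - 320*8) + (646 + 2*(-252)) = (-164 - 2560) + (646 - 504) = -2724 + 142 = -2582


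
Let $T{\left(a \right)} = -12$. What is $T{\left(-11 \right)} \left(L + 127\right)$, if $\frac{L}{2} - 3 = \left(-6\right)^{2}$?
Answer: $-2460$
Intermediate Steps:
$L = 78$ ($L = 6 + 2 \left(-6\right)^{2} = 6 + 2 \cdot 36 = 6 + 72 = 78$)
$T{\left(-11 \right)} \left(L + 127\right) = - 12 \left(78 + 127\right) = \left(-12\right) 205 = -2460$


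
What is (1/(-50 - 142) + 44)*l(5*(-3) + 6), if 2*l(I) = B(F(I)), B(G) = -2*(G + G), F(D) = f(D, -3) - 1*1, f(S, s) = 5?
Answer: -8447/24 ≈ -351.96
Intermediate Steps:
F(D) = 4 (F(D) = 5 - 1*1 = 5 - 1 = 4)
B(G) = -4*G
l(I) = -8 (l(I) = (-4*4)/2 = (½)*(-16) = -8)
(1/(-50 - 142) + 44)*l(5*(-3) + 6) = (1/(-50 - 142) + 44)*(-8) = (1/(-192) + 44)*(-8) = (-1/192 + 44)*(-8) = (8447/192)*(-8) = -8447/24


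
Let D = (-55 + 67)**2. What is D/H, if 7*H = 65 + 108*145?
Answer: 1008/15725 ≈ 0.064102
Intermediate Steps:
H = 15725/7 (H = (65 + 108*145)/7 = (65 + 15660)/7 = (1/7)*15725 = 15725/7 ≈ 2246.4)
D = 144 (D = 12**2 = 144)
D/H = 144/(15725/7) = 144*(7/15725) = 1008/15725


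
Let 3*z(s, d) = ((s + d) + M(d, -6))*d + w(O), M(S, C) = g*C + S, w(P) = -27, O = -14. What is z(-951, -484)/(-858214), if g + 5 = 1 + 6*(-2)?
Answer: -882305/2574642 ≈ -0.34269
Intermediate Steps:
g = -16 (g = -5 + (1 + 6*(-2)) = -5 + (1 - 12) = -5 - 11 = -16)
M(S, C) = S - 16*C (M(S, C) = -16*C + S = S - 16*C)
z(s, d) = -9 + d*(96 + s + 2*d)/3 (z(s, d) = (((s + d) + (d - 16*(-6)))*d - 27)/3 = (((d + s) + (d + 96))*d - 27)/3 = (((d + s) + (96 + d))*d - 27)/3 = ((96 + s + 2*d)*d - 27)/3 = (d*(96 + s + 2*d) - 27)/3 = (-27 + d*(96 + s + 2*d))/3 = -9 + d*(96 + s + 2*d)/3)
z(-951, -484)/(-858214) = (-9 + 32*(-484) + (2/3)*(-484)**2 + (1/3)*(-484)*(-951))/(-858214) = (-9 - 15488 + (2/3)*234256 + 153428)*(-1/858214) = (-9 - 15488 + 468512/3 + 153428)*(-1/858214) = (882305/3)*(-1/858214) = -882305/2574642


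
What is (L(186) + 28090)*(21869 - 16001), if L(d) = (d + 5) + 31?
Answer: 166134816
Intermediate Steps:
L(d) = 36 + d (L(d) = (5 + d) + 31 = 36 + d)
(L(186) + 28090)*(21869 - 16001) = ((36 + 186) + 28090)*(21869 - 16001) = (222 + 28090)*5868 = 28312*5868 = 166134816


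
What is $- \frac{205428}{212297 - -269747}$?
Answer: $- \frac{51357}{120511} \approx -0.42616$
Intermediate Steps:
$- \frac{205428}{212297 - -269747} = - \frac{205428}{212297 + 269747} = - \frac{205428}{482044} = \left(-205428\right) \frac{1}{482044} = - \frac{51357}{120511}$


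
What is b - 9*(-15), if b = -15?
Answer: 120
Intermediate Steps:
b - 9*(-15) = -15 - 9*(-15) = -15 + 135 = 120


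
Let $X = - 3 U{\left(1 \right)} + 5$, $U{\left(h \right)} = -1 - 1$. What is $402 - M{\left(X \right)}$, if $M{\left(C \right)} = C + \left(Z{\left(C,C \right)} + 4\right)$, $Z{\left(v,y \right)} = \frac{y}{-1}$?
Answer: $398$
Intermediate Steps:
$U{\left(h \right)} = -2$
$Z{\left(v,y \right)} = - y$ ($Z{\left(v,y \right)} = y \left(-1\right) = - y$)
$X = 11$ ($X = \left(-3\right) \left(-2\right) + 5 = 6 + 5 = 11$)
$M{\left(C \right)} = 4$ ($M{\left(C \right)} = C - \left(-4 + C\right) = 4$)
$402 - M{\left(X \right)} = 402 - 4 = 398$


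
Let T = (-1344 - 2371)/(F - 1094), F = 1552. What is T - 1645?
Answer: -757125/458 ≈ -1653.1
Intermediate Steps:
T = -3715/458 (T = (-1344 - 2371)/(1552 - 1094) = -3715/458 ≈ -8.1114)
T - 1645 = -3715/458 - 1645 = -757125/458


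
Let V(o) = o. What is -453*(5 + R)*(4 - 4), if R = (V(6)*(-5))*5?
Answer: 0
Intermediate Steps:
R = -150 (R = (6*(-5))*5 = -30*5 = -150)
-453*(5 + R)*(4 - 4) = -453*(5 - 150)*(4 - 4) = -(-65685)*0 = -453*0 = 0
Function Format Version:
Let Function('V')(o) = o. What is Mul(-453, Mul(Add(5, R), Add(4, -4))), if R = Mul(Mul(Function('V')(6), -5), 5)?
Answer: 0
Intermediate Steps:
R = -150 (R = Mul(Mul(6, -5), 5) = Mul(-30, 5) = -150)
Mul(-453, Mul(Add(5, R), Add(4, -4))) = Mul(-453, Mul(Add(5, -150), Add(4, -4))) = Mul(-453, Mul(-145, 0)) = Mul(-453, 0) = 0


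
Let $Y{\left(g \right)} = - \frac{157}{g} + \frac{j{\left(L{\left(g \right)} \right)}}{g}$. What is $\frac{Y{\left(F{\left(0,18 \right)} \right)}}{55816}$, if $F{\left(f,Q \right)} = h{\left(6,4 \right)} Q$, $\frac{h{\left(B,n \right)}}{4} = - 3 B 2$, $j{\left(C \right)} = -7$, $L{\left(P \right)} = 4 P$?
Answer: $\frac{41}{36168768} \approx 1.1336 \cdot 10^{-6}$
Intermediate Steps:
$h{\left(B,n \right)} = - 24 B$ ($h{\left(B,n \right)} = 4 - 3 B 2 = 4 \left(- 6 B\right) = - 24 B$)
$F{\left(f,Q \right)} = - 144 Q$ ($F{\left(f,Q \right)} = \left(-24\right) 6 Q = - 144 Q$)
$Y{\left(g \right)} = - \frac{164}{g}$ ($Y{\left(g \right)} = - \frac{157}{g} - \frac{7}{g} = - \frac{164}{g}$)
$\frac{Y{\left(F{\left(0,18 \right)} \right)}}{55816} = \frac{\left(-164\right) \frac{1}{\left(-144\right) 18}}{55816} = - \frac{164}{-2592} \cdot \frac{1}{55816} = \left(-164\right) \left(- \frac{1}{2592}\right) \frac{1}{55816} = \frac{41}{648} \cdot \frac{1}{55816} = \frac{41}{36168768}$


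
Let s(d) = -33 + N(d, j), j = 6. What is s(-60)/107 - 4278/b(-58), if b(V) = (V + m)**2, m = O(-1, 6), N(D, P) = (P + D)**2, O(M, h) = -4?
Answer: 171363/6634 ≈ 25.831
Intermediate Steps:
N(D, P) = (D + P)**2
m = -4
b(V) = (-4 + V)**2 (b(V) = (V - 4)**2 = (-4 + V)**2)
s(d) = -33 + (6 + d)**2 (s(d) = -33 + (d + 6)**2 = -33 + (6 + d)**2)
s(-60)/107 - 4278/b(-58) = (-33 + (6 - 60)**2)/107 - 4278/(-4 - 58)**2 = (-33 + (-54)**2)*(1/107) - 4278/((-62)**2) = (-33 + 2916)*(1/107) - 4278/3844 = 2883*(1/107) - 4278*1/3844 = 2883/107 - 69/62 = 171363/6634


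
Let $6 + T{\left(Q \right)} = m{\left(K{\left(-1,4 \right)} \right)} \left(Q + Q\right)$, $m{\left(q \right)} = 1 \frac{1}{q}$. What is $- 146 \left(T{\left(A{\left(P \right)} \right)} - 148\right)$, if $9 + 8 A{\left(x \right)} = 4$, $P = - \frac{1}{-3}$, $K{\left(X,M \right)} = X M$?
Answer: $\frac{179507}{8} \approx 22438.0$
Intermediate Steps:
$K{\left(X,M \right)} = M X$
$P = \frac{1}{3}$ ($P = \left(-1\right) \left(- \frac{1}{3}\right) = \frac{1}{3} \approx 0.33333$)
$A{\left(x \right)} = - \frac{5}{8}$ ($A{\left(x \right)} = - \frac{9}{8} + \frac{1}{8} \cdot 4 = - \frac{9}{8} + \frac{1}{2} = - \frac{5}{8}$)
$m{\left(q \right)} = \frac{1}{q}$
$T{\left(Q \right)} = -6 - \frac{Q}{2}$ ($T{\left(Q \right)} = -6 + \frac{Q + Q}{4 \left(-1\right)} = -6 + \frac{2 Q}{-4} = -6 - \frac{2 Q}{4} = -6 - \frac{Q}{2}$)
$- 146 \left(T{\left(A{\left(P \right)} \right)} - 148\right) = - 146 \left(\left(-6 - - \frac{5}{16}\right) - 148\right) = - 146 \left(\left(-6 + \frac{5}{16}\right) - 148\right) = - 146 \left(- \frac{91}{16} - 148\right) = \left(-146\right) \left(- \frac{2459}{16}\right) = \frac{179507}{8}$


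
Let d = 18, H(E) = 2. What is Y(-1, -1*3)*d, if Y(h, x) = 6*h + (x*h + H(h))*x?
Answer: -378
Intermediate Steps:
Y(h, x) = 6*h + x*(2 + h*x) (Y(h, x) = 6*h + (x*h + 2)*x = 6*h + (h*x + 2)*x = 6*h + (2 + h*x)*x = 6*h + x*(2 + h*x))
Y(-1, -1*3)*d = (2*(-1*3) + 6*(-1) - (-1*3)**2)*18 = (2*(-3) - 6 - 1*(-3)**2)*18 = (-6 - 6 - 1*9)*18 = (-6 - 6 - 9)*18 = -21*18 = -378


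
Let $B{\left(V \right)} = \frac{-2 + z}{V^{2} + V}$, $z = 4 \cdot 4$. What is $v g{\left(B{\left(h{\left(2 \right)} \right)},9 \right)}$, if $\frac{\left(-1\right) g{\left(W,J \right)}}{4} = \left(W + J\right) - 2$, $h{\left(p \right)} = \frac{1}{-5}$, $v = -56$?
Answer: $-18032$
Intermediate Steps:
$z = 16$
$h{\left(p \right)} = - \frac{1}{5}$
$B{\left(V \right)} = \frac{14}{V + V^{2}}$ ($B{\left(V \right)} = \frac{-2 + 16}{V^{2} + V} = \frac{14}{V + V^{2}}$)
$g{\left(W,J \right)} = 8 - 4 J - 4 W$ ($g{\left(W,J \right)} = - 4 \left(\left(W + J\right) - 2\right) = - 4 \left(\left(J + W\right) - 2\right) = - 4 \left(-2 + J + W\right) = 8 - 4 J - 4 W$)
$v g{\left(B{\left(h{\left(2 \right)} \right)},9 \right)} = - 56 \left(8 - 36 - 4 \frac{14}{\left(- \frac{1}{5}\right) \left(1 - \frac{1}{5}\right)}\right) = - 56 \left(8 - 36 - 4 \cdot 14 \left(-5\right) \frac{1}{\frac{4}{5}}\right) = - 56 \left(8 - 36 - 4 \cdot 14 \left(-5\right) \frac{5}{4}\right) = - 56 \left(8 - 36 - -350\right) = - 56 \left(8 - 36 + 350\right) = \left(-56\right) 322 = -18032$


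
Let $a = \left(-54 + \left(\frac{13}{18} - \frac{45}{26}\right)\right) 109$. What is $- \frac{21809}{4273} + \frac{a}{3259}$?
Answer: $- \frac{11313449179}{1629307719} \approx -6.9437$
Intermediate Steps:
$a = - \frac{701524}{117}$ ($a = \left(-54 + \left(13 \cdot \frac{1}{18} - \frac{45}{26}\right)\right) 109 = \left(-54 + \left(\frac{13}{18} - \frac{45}{26}\right)\right) 109 = \left(-54 - \frac{118}{117}\right) 109 = \left(- \frac{6436}{117}\right) 109 = - \frac{701524}{117} \approx -5995.9$)
$- \frac{21809}{4273} + \frac{a}{3259} = - \frac{21809}{4273} - \frac{701524}{117 \cdot 3259} = \left(-21809\right) \frac{1}{4273} - \frac{701524}{381303} = - \frac{21809}{4273} - \frac{701524}{381303} = - \frac{11313449179}{1629307719}$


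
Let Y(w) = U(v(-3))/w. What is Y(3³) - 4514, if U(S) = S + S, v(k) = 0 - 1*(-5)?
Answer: -121868/27 ≈ -4513.6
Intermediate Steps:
v(k) = 5 (v(k) = 0 + 5 = 5)
U(S) = 2*S
Y(w) = 10/w (Y(w) = (2*5)/w = 10/w)
Y(3³) - 4514 = 10/(3³) - 4514 = 10/27 - 4514 = -121868/27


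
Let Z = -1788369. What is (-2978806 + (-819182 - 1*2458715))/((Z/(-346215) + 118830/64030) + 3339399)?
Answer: -4623316946605145/2467614724565969 ≈ -1.8736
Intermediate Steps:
(-2978806 + (-819182 - 1*2458715))/((Z/(-346215) + 118830/64030) + 3339399) = (-2978806 + (-819182 - 1*2458715))/((-1788369/(-346215) + 118830/64030) + 3339399) = (-2978806 + (-819182 - 2458715))/((-1788369*(-1/346215) + 118830*(1/64030)) + 3339399) = (-2978806 - 3277897)/((596123/115405 + 11883/6403) + 3339399) = -6256703/(5188333184/738938215 + 3339399) = -6256703/2467614724565969/738938215 = -6256703*738938215/2467614724565969 = -4623316946605145/2467614724565969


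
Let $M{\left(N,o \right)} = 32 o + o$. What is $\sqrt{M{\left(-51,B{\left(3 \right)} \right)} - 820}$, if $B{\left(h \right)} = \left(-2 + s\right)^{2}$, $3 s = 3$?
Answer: $i \sqrt{787} \approx 28.054 i$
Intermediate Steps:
$s = 1$ ($s = \frac{1}{3} \cdot 3 = 1$)
$B{\left(h \right)} = 1$ ($B{\left(h \right)} = \left(-2 + 1\right)^{2} = \left(-1\right)^{2} = 1$)
$M{\left(N,o \right)} = 33 o$
$\sqrt{M{\left(-51,B{\left(3 \right)} \right)} - 820} = \sqrt{33 \cdot 1 - 820} = \sqrt{33 - 820} = \sqrt{-787} = i \sqrt{787}$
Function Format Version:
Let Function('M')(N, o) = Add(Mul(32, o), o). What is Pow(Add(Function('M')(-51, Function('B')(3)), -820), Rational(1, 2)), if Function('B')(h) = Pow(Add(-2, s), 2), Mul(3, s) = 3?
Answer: Mul(I, Pow(787, Rational(1, 2))) ≈ Mul(28.054, I)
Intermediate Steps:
s = 1 (s = Mul(Rational(1, 3), 3) = 1)
Function('B')(h) = 1 (Function('B')(h) = Pow(Add(-2, 1), 2) = Pow(-1, 2) = 1)
Function('M')(N, o) = Mul(33, o)
Pow(Add(Function('M')(-51, Function('B')(3)), -820), Rational(1, 2)) = Pow(Add(Mul(33, 1), -820), Rational(1, 2)) = Pow(Add(33, -820), Rational(1, 2)) = Pow(-787, Rational(1, 2)) = Mul(I, Pow(787, Rational(1, 2)))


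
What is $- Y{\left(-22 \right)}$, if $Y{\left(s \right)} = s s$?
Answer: $-484$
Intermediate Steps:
$Y{\left(s \right)} = s^{2}$
$- Y{\left(-22 \right)} = - \left(-22\right)^{2} = \left(-1\right) 484 = -484$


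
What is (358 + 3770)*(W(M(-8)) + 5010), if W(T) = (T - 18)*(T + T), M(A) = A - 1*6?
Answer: 24379968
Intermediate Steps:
M(A) = -6 + A (M(A) = A - 6 = -6 + A)
W(T) = 2*T*(-18 + T) (W(T) = (-18 + T)*(2*T) = 2*T*(-18 + T))
(358 + 3770)*(W(M(-8)) + 5010) = (358 + 3770)*(2*(-6 - 8)*(-18 + (-6 - 8)) + 5010) = 4128*(2*(-14)*(-18 - 14) + 5010) = 4128*(2*(-14)*(-32) + 5010) = 4128*(896 + 5010) = 4128*5906 = 24379968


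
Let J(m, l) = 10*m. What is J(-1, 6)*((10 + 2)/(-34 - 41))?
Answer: 8/5 ≈ 1.6000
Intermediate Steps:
J(-1, 6)*((10 + 2)/(-34 - 41)) = (10*(-1))*((10 + 2)/(-34 - 41)) = -120/(-75) = -120*(-1)/75 = -10*(-4/25) = 8/5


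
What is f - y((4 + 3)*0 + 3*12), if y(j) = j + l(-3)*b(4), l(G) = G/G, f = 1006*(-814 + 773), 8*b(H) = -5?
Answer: -330251/8 ≈ -41281.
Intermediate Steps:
b(H) = -5/8 (b(H) = (1/8)*(-5) = -5/8)
f = -41246 (f = 1006*(-41) = -41246)
l(G) = 1
y(j) = -5/8 + j (y(j) = j + 1*(-5/8) = j - 5/8 = -5/8 + j)
f - y((4 + 3)*0 + 3*12) = -41246 - (-5/8 + ((4 + 3)*0 + 3*12)) = -41246 - (-5/8 + (7*0 + 36)) = -41246 - (-5/8 + (0 + 36)) = -41246 - (-5/8 + 36) = -41246 - 1*283/8 = -41246 - 283/8 = -330251/8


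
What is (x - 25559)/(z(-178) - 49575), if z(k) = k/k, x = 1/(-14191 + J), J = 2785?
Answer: 41646565/80777292 ≈ 0.51557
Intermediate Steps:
x = -1/11406 (x = 1/(-14191 + 2785) = 1/(-11406) = -1/11406 ≈ -8.7673e-5)
z(k) = 1
(x - 25559)/(z(-178) - 49575) = (-1/11406 - 25559)/(1 - 49575) = -291525955/11406/(-49574) = -291525955/11406*(-1/49574) = 41646565/80777292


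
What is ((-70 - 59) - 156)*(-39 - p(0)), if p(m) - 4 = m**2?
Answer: 12255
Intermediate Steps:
p(m) = 4 + m**2
((-70 - 59) - 156)*(-39 - p(0)) = ((-70 - 59) - 156)*(-39 - (4 + 0**2)) = (-129 - 156)*(-39 - (4 + 0)) = -285*(-39 - 1*4) = -285*(-39 - 4) = -285*(-43) = 12255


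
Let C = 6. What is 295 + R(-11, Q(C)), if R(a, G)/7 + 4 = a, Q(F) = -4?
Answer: 190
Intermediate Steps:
R(a, G) = -28 + 7*a
295 + R(-11, Q(C)) = 295 + (-28 + 7*(-11)) = 295 + (-28 - 77) = 295 - 105 = 190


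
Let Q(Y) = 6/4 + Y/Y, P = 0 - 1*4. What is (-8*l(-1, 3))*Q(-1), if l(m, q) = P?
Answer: 80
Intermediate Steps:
P = -4 (P = 0 - 4 = -4)
l(m, q) = -4
Q(Y) = 5/2 (Q(Y) = 6*(¼) + 1 = 3/2 + 1 = 5/2)
(-8*l(-1, 3))*Q(-1) = -8*(-4)*(5/2) = 32*(5/2) = 80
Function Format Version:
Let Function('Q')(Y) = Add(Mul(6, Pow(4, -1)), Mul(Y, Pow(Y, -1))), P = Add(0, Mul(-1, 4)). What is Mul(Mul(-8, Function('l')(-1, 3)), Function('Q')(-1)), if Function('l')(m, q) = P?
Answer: 80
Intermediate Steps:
P = -4 (P = Add(0, -4) = -4)
Function('l')(m, q) = -4
Function('Q')(Y) = Rational(5, 2) (Function('Q')(Y) = Add(Mul(6, Rational(1, 4)), 1) = Add(Rational(3, 2), 1) = Rational(5, 2))
Mul(Mul(-8, Function('l')(-1, 3)), Function('Q')(-1)) = Mul(Mul(-8, -4), Rational(5, 2)) = Mul(32, Rational(5, 2)) = 80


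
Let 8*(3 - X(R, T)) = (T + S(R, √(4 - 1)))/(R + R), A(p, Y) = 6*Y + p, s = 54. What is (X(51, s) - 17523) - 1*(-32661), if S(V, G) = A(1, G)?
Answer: 12355001/816 - √3/136 ≈ 15141.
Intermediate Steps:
A(p, Y) = p + 6*Y
S(V, G) = 1 + 6*G
X(R, T) = 3 - (1 + T + 6*√3)/(16*R) (X(R, T) = 3 - (T + (1 + 6*√(4 - 1)))/(8*(R + R)) = 3 - (T + (1 + 6*√3))/(8*(2*R)) = 3 - (1 + T + 6*√3)*1/(2*R)/8 = 3 - (1 + T + 6*√3)/(16*R))
(X(51, s) - 17523) - 1*(-32661) = ((1/16)*(-1 - 1*54 - 6*√3 + 48*51)/51 - 17523) - 1*(-32661) = ((1/16)*(1/51)*(-1 - 54 - 6*√3 + 2448) - 17523) + 32661 = ((1/16)*(1/51)*(2393 - 6*√3) - 17523) + 32661 = ((2393/816 - √3/136) - 17523) + 32661 = (-14296375/816 - √3/136) + 32661 = 12355001/816 - √3/136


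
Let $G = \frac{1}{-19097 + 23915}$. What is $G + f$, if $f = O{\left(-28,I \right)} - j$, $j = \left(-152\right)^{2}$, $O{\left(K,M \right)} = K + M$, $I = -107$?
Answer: $- \frac{111965501}{4818} \approx -23239.0$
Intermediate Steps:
$G = \frac{1}{4818} \approx 0.00020756$
$j = 23104$
$f = -23239$ ($f = \left(-28 - 107\right) - 23104 = -135 - 23104 = -23239$)
$G + f = \frac{1}{4818} - 23239 = - \frac{111965501}{4818}$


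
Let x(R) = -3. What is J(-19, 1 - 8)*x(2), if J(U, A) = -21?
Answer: 63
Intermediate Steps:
J(-19, 1 - 8)*x(2) = -21*(-3) = 63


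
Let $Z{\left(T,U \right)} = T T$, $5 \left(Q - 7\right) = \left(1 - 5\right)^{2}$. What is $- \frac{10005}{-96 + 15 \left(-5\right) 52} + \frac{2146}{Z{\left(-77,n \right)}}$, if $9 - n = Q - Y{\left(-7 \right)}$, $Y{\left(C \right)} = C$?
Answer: $\frac{22631687}{7897428} \approx 2.8657$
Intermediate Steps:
$Q = \frac{51}{5}$ ($Q = 7 + \frac{\left(1 - 5\right)^{2}}{5} = 7 + \frac{\left(-4\right)^{2}}{5} = 7 + \frac{1}{5} \cdot 16 = 7 + \frac{16}{5} = \frac{51}{5} \approx 10.2$)
$n = - \frac{41}{5}$ ($n = 9 - \left(\frac{51}{5} - -7\right) = 9 - \left(\frac{51}{5} + 7\right) = 9 - \frac{86}{5} = - \frac{41}{5} \approx -8.2$)
$Z{\left(T,U \right)} = T^{2}$
$- \frac{10005}{-96 + 15 \left(-5\right) 52} + \frac{2146}{Z{\left(-77,n \right)}} = - \frac{10005}{-96 + 15 \left(-5\right) 52} + \frac{2146}{\left(-77\right)^{2}} = - \frac{10005}{-96 - 3900} + \frac{2146}{5929} = - \frac{10005}{-96 - 3900} + 2146 \cdot \frac{1}{5929} = - \frac{10005}{-3996} + \frac{2146}{5929} = \left(-10005\right) \left(- \frac{1}{3996}\right) + \frac{2146}{5929} = \frac{3335}{1332} + \frac{2146}{5929} = \frac{22631687}{7897428}$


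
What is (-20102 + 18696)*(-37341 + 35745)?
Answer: 2243976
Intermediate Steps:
(-20102 + 18696)*(-37341 + 35745) = -1406*(-1596) = 2243976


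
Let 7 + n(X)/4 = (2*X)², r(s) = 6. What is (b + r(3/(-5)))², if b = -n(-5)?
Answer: 133956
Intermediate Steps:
n(X) = -28 + 16*X² (n(X) = -28 + 4*(2*X)² = -28 + 4*(4*X²) = -28 + 16*X²)
b = -372 (b = -(-28 + 16*(-5)²) = -(-28 + 16*25) = -(-28 + 400) = -1*372 = -372)
(b + r(3/(-5)))² = (-372 + 6)² = (-366)² = 133956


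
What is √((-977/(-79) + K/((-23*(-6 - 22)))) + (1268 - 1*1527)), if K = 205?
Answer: 3*I*√17709795691/25438 ≈ 15.694*I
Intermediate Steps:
√((-977/(-79) + K/((-23*(-6 - 22)))) + (1268 - 1*1527)) = √((-977/(-79) + 205/((-23*(-6 - 22)))) + (1268 - 1*1527)) = √((-977*(-1/79) + 205/((-23*(-28)))) + (1268 - 1527)) = √((977/79 + 205/644) - 259) = √(645383/50876 - 259) = √(-12531501/50876) = 3*I*√17709795691/25438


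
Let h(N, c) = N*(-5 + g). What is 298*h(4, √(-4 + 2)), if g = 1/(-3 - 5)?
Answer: -6109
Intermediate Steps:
g = -⅛ (g = 1/(-8) = -⅛ ≈ -0.12500)
h(N, c) = -41*N/8 (h(N, c) = N*(-5 - ⅛) = N*(-41/8) = -41*N/8)
298*h(4, √(-4 + 2)) = 298*(-41/8*4) = 298*(-41/2) = -6109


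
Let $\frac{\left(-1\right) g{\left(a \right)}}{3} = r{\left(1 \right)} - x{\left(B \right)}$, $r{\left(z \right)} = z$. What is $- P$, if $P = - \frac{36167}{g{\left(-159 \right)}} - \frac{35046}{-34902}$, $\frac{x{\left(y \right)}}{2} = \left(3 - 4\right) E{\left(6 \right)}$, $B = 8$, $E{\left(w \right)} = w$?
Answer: $- \frac{70203746}{75621} \approx -928.36$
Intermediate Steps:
$x{\left(y \right)} = -12$ ($x{\left(y \right)} = 2 \left(3 - 4\right) 6 = 2 \left(\left(-1\right) 6\right) = 2 \left(-6\right) = -12$)
$g{\left(a \right)} = -39$ ($g{\left(a \right)} = - 3 \left(1 - -12\right) = - 3 \left(1 + 12\right) = \left(-3\right) 13 = -39$)
$P = \frac{70203746}{75621}$ ($P = - \frac{36167}{-39} - \frac{35046}{-34902} = \left(-36167\right) \left(- \frac{1}{39}\right) - - \frac{1947}{1939} = \frac{36167}{39} + \frac{1947}{1939} = \frac{70203746}{75621} \approx 928.36$)
$- P = \left(-1\right) \frac{70203746}{75621} = - \frac{70203746}{75621}$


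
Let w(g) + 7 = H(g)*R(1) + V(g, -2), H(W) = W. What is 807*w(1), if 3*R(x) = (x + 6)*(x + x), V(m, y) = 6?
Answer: 2959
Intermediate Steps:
R(x) = 2*x*(6 + x)/3 (R(x) = ((x + 6)*(x + x))/3 = ((6 + x)*(2*x))/3 = (2*x*(6 + x))/3 = 2*x*(6 + x)/3)
w(g) = -1 + 14*g/3 (w(g) = -7 + (g*((⅔)*1*(6 + 1)) + 6) = -7 + (g*((⅔)*1*7) + 6) = -7 + (g*(14/3) + 6) = -7 + (14*g/3 + 6) = -7 + (6 + 14*g/3) = -1 + 14*g/3)
807*w(1) = 807*(-1 + (14/3)*1) = 807*(-1 + 14/3) = 807*(11/3) = 2959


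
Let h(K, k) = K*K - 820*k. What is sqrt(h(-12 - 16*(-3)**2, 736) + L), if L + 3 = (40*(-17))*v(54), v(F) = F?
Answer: I*sqrt(615907) ≈ 784.8*I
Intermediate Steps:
h(K, k) = K**2 - 820*k
L = -36723 (L = -3 + (40*(-17))*54 = -3 - 680*54 = -3 - 36720 = -36723)
sqrt(h(-12 - 16*(-3)**2, 736) + L) = sqrt(((-12 - 16*(-3)**2)**2 - 820*736) - 36723) = sqrt(((-12 - 16*9)**2 - 603520) - 36723) = sqrt(((-12 - 144)**2 - 603520) - 36723) = sqrt(((-156)**2 - 603520) - 36723) = sqrt((24336 - 603520) - 36723) = sqrt(-579184 - 36723) = sqrt(-615907) = I*sqrt(615907)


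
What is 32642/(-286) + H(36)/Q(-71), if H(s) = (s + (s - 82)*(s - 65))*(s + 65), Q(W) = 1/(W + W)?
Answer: -2809757541/143 ≈ -1.9649e+7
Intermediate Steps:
Q(W) = 1/(2*W)
H(s) = (65 + s)*(s + (-82 + s)*(-65 + s)) (H(s) = (s + (-82 + s)*(-65 + s))*(65 + s) = (65 + s)*(s + (-82 + s)*(-65 + s)))
32642/(-286) + H(36)/Q(-71) = 32642/(-286) + (346450 + 36**3 - 4160*36 - 81*36**2)/(((1/2)/(-71))) = 32642*(-1/286) + (346450 + 46656 - 149760 - 81*1296)/(((1/2)*(-1/71))) = -16321/143 + (346450 + 46656 - 149760 - 104976)/(-1/142) = -16321/143 + 138370*(-142) = -16321/143 - 19648540 = -2809757541/143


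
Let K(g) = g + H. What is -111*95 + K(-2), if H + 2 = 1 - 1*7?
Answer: -10555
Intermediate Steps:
H = -8 (H = -2 + (1 - 1*7) = -2 + (1 - 7) = -2 - 6 = -8)
K(g) = -8 + g (K(g) = g - 8 = -8 + g)
-111*95 + K(-2) = -111*95 + (-8 - 2) = -10545 - 10 = -10555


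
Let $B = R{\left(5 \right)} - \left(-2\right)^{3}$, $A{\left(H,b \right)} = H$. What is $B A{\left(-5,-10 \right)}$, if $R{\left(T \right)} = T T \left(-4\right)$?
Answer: $460$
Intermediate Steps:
$R{\left(T \right)} = - 4 T^{2}$ ($R{\left(T \right)} = T^{2} \left(-4\right) = - 4 T^{2}$)
$B = -92$ ($B = - 4 \cdot 5^{2} - \left(-2\right)^{3} = \left(-4\right) 25 - -8 = -100 + 8 = -92$)
$B A{\left(-5,-10 \right)} = \left(-92\right) \left(-5\right) = 460$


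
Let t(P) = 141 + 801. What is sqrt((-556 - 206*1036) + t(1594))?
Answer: 9*I*sqrt(2630) ≈ 461.55*I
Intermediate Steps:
t(P) = 942
sqrt((-556 - 206*1036) + t(1594)) = sqrt((-556 - 206*1036) + 942) = sqrt((-556 - 213416) + 942) = sqrt(-213972 + 942) = sqrt(-213030) = 9*I*sqrt(2630)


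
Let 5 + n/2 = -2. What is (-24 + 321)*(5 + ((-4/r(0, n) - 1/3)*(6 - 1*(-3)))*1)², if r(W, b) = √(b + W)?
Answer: -184140/7 + 21384*I*√14/7 ≈ -26306.0 + 11430.0*I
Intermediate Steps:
n = -14 (n = -10 + 2*(-2) = -10 - 4 = -14)
r(W, b) = √(W + b)
(-24 + 321)*(5 + ((-4/r(0, n) - 1/3)*(6 - 1*(-3)))*1)² = (-24 + 321)*(5 + ((-4/√(0 - 14) - 1/3)*(6 - 1*(-3)))*1)² = 297*(5 + ((-4*(-I*√14/14) - 1*⅓)*(6 + 3))*1)² = 297*(5 + ((-4*(-I*√14/14) - ⅓)*9)*1)² = 297*(5 + ((-(-2)*I*√14/7 - ⅓)*9)*1)² = 297*(5 + ((2*I*√14/7 - ⅓)*9)*1)² = 297*(5 + ((-⅓ + 2*I*√14/7)*9)*1)² = 297*(5 + (-3 + 18*I*√14/7)*1)² = 297*(5 + (-3 + 18*I*√14/7))² = 297*(2 + 18*I*√14/7)²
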